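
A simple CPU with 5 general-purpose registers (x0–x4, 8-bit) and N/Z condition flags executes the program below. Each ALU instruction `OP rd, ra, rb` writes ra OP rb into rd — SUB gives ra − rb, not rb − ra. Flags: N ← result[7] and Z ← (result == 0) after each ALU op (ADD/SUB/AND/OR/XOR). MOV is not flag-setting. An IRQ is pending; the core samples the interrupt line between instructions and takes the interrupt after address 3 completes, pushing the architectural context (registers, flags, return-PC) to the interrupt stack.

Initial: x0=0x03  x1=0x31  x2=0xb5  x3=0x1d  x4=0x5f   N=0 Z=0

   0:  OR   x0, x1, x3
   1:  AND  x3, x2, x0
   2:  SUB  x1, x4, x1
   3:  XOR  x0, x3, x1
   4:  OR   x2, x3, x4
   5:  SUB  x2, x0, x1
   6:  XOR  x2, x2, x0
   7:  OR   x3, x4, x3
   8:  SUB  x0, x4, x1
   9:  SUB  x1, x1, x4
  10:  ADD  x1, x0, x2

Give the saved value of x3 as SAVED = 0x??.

after  0: x0=0x3d x1=0x31 x2=0xb5 x3=0x1d x4=0x5f  N=0 Z=0
after  1: x0=0x3d x1=0x31 x2=0xb5 x3=0x35 x4=0x5f  N=0 Z=0
after  2: x0=0x3d x1=0x2e x2=0xb5 x3=0x35 x4=0x5f  N=0 Z=0
after  3: x0=0x1b x1=0x2e x2=0xb5 x3=0x35 x4=0x5f  N=0 Z=0
-- IRQ taken; context saved, return-PC = 4 --

SAVED = 0x35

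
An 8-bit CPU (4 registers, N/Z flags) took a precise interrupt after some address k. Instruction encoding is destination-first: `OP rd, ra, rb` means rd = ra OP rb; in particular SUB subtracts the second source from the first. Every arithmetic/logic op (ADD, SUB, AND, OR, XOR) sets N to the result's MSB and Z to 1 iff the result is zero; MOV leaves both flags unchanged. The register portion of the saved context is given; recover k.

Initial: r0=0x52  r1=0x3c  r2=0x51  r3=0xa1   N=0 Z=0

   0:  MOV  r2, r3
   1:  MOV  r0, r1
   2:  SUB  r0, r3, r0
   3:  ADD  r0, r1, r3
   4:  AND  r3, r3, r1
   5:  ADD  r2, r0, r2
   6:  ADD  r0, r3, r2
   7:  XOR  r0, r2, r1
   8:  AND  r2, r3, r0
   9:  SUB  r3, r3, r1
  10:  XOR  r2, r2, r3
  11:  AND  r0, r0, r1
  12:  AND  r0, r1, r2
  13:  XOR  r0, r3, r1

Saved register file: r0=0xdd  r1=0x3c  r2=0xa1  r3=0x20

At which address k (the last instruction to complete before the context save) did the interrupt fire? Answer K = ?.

K = 4

after  0: r0=0x52 r1=0x3c r2=0xa1 r3=0xa1  N=0 Z=0
after  1: r0=0x3c r1=0x3c r2=0xa1 r3=0xa1  N=0 Z=0
after  2: r0=0x65 r1=0x3c r2=0xa1 r3=0xa1  N=0 Z=0
after  3: r0=0xdd r1=0x3c r2=0xa1 r3=0xa1  N=1 Z=0
after  4: r0=0xdd r1=0x3c r2=0xa1 r3=0x20  N=0 Z=0
-- IRQ taken; context saved, return-PC = 5 --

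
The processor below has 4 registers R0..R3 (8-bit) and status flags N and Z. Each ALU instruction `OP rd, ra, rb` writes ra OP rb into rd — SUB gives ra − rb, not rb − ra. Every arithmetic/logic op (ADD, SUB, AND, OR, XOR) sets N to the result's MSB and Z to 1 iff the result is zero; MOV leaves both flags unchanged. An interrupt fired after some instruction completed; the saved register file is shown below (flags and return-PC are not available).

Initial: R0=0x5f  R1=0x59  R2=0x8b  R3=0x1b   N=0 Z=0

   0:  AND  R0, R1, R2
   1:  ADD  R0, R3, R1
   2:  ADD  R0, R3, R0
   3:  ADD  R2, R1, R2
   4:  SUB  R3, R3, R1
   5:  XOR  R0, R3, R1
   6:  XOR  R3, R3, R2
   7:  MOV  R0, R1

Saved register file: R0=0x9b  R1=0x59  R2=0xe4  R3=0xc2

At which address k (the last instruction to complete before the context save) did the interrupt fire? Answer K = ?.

after  0: R0=0x09 R1=0x59 R2=0x8b R3=0x1b  N=0 Z=0
after  1: R0=0x74 R1=0x59 R2=0x8b R3=0x1b  N=0 Z=0
after  2: R0=0x8f R1=0x59 R2=0x8b R3=0x1b  N=1 Z=0
after  3: R0=0x8f R1=0x59 R2=0xe4 R3=0x1b  N=1 Z=0
after  4: R0=0x8f R1=0x59 R2=0xe4 R3=0xc2  N=1 Z=0
after  5: R0=0x9b R1=0x59 R2=0xe4 R3=0xc2  N=1 Z=0
-- IRQ taken; context saved, return-PC = 6 --

K = 5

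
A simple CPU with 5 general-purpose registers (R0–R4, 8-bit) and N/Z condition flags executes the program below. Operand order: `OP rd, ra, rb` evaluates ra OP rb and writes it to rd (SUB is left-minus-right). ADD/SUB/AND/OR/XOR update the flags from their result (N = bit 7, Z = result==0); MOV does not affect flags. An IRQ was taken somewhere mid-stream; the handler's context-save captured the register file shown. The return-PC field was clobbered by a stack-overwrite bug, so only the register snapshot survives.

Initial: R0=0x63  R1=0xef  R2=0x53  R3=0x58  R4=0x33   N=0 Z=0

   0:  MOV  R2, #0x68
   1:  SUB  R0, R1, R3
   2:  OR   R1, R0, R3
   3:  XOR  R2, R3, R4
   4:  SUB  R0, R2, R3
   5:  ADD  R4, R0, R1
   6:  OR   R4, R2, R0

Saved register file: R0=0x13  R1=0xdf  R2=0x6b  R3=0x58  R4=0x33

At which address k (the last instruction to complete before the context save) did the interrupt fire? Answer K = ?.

after  0: R0=0x63 R1=0xef R2=0x68 R3=0x58 R4=0x33  N=0 Z=0
after  1: R0=0x97 R1=0xef R2=0x68 R3=0x58 R4=0x33  N=1 Z=0
after  2: R0=0x97 R1=0xdf R2=0x68 R3=0x58 R4=0x33  N=1 Z=0
after  3: R0=0x97 R1=0xdf R2=0x6b R3=0x58 R4=0x33  N=0 Z=0
after  4: R0=0x13 R1=0xdf R2=0x6b R3=0x58 R4=0x33  N=0 Z=0
-- IRQ taken; context saved, return-PC = 5 --

K = 4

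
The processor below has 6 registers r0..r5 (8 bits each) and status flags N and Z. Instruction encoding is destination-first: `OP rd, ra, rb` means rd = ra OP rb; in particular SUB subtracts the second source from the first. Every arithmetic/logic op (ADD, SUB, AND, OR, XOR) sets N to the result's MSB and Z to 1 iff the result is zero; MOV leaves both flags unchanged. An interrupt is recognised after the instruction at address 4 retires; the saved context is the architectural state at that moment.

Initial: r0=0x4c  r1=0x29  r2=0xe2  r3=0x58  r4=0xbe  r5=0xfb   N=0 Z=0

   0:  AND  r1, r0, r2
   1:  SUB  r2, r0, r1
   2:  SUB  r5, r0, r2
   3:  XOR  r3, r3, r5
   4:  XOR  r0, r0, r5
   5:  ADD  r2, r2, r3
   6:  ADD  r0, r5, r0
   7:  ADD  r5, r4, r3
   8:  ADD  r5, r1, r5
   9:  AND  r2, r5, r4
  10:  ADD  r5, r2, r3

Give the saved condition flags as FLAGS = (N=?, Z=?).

FLAGS = (N=0, Z=0)

after  0: r0=0x4c r1=0x40 r2=0xe2 r3=0x58 r4=0xbe r5=0xfb  N=0 Z=0
after  1: r0=0x4c r1=0x40 r2=0x0c r3=0x58 r4=0xbe r5=0xfb  N=0 Z=0
after  2: r0=0x4c r1=0x40 r2=0x0c r3=0x58 r4=0xbe r5=0x40  N=0 Z=0
after  3: r0=0x4c r1=0x40 r2=0x0c r3=0x18 r4=0xbe r5=0x40  N=0 Z=0
after  4: r0=0x0c r1=0x40 r2=0x0c r3=0x18 r4=0xbe r5=0x40  N=0 Z=0
-- IRQ taken; context saved, return-PC = 5 --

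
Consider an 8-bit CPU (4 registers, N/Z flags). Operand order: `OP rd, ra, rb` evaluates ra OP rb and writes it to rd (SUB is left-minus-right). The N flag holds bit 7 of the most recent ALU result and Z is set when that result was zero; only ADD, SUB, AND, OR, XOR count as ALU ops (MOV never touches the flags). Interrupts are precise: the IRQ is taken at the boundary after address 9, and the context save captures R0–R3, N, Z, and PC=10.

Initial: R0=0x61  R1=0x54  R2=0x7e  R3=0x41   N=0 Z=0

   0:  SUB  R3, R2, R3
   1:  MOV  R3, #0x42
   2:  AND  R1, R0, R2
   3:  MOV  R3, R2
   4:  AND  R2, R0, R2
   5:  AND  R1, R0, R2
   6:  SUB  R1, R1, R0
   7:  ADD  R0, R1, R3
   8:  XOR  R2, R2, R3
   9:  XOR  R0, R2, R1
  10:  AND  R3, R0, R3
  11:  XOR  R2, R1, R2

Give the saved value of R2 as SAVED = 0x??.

SAVED = 0x1e

after  0: R0=0x61 R1=0x54 R2=0x7e R3=0x3d  N=0 Z=0
after  1: R0=0x61 R1=0x54 R2=0x7e R3=0x42  N=0 Z=0
after  2: R0=0x61 R1=0x60 R2=0x7e R3=0x42  N=0 Z=0
after  3: R0=0x61 R1=0x60 R2=0x7e R3=0x7e  N=0 Z=0
after  4: R0=0x61 R1=0x60 R2=0x60 R3=0x7e  N=0 Z=0
after  5: R0=0x61 R1=0x60 R2=0x60 R3=0x7e  N=0 Z=0
after  6: R0=0x61 R1=0xff R2=0x60 R3=0x7e  N=1 Z=0
after  7: R0=0x7d R1=0xff R2=0x60 R3=0x7e  N=0 Z=0
after  8: R0=0x7d R1=0xff R2=0x1e R3=0x7e  N=0 Z=0
after  9: R0=0xe1 R1=0xff R2=0x1e R3=0x7e  N=1 Z=0
-- IRQ taken; context saved, return-PC = 10 --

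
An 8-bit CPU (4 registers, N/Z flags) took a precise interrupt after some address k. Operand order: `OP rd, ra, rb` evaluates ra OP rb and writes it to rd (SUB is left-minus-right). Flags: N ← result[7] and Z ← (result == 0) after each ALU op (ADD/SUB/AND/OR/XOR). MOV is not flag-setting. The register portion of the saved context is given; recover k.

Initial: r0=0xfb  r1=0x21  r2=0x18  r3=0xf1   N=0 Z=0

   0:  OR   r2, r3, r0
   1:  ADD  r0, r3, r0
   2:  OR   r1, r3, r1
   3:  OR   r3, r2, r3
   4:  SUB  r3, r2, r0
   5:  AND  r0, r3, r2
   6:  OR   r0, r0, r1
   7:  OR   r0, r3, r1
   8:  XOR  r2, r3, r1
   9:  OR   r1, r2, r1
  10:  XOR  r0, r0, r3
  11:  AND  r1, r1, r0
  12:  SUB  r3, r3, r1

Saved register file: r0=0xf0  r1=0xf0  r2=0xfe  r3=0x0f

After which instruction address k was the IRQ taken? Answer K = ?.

K = 11

after  0: r0=0xfb r1=0x21 r2=0xfb r3=0xf1  N=1 Z=0
after  1: r0=0xec r1=0x21 r2=0xfb r3=0xf1  N=1 Z=0
after  2: r0=0xec r1=0xf1 r2=0xfb r3=0xf1  N=1 Z=0
after  3: r0=0xec r1=0xf1 r2=0xfb r3=0xfb  N=1 Z=0
after  4: r0=0xec r1=0xf1 r2=0xfb r3=0x0f  N=0 Z=0
after  5: r0=0x0b r1=0xf1 r2=0xfb r3=0x0f  N=0 Z=0
after  6: r0=0xfb r1=0xf1 r2=0xfb r3=0x0f  N=1 Z=0
after  7: r0=0xff r1=0xf1 r2=0xfb r3=0x0f  N=1 Z=0
after  8: r0=0xff r1=0xf1 r2=0xfe r3=0x0f  N=1 Z=0
after  9: r0=0xff r1=0xff r2=0xfe r3=0x0f  N=1 Z=0
after 10: r0=0xf0 r1=0xff r2=0xfe r3=0x0f  N=1 Z=0
after 11: r0=0xf0 r1=0xf0 r2=0xfe r3=0x0f  N=1 Z=0
-- IRQ taken; context saved, return-PC = 12 --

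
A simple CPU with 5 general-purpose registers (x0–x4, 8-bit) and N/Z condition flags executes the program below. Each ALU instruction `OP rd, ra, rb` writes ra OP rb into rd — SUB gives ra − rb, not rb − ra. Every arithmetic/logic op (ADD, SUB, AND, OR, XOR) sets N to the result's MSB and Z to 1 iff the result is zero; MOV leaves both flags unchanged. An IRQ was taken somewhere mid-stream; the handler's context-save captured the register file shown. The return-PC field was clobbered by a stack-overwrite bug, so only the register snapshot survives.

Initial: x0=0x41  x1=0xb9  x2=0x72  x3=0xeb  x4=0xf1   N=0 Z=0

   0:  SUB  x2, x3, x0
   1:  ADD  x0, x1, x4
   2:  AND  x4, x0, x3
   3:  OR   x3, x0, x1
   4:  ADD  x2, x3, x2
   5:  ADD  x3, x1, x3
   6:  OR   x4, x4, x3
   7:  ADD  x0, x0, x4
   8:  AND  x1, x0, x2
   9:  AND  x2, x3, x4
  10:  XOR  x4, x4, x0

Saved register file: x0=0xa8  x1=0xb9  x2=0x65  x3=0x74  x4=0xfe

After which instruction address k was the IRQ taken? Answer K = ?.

K = 7

after  0: x0=0x41 x1=0xb9 x2=0xaa x3=0xeb x4=0xf1  N=1 Z=0
after  1: x0=0xaa x1=0xb9 x2=0xaa x3=0xeb x4=0xf1  N=1 Z=0
after  2: x0=0xaa x1=0xb9 x2=0xaa x3=0xeb x4=0xaa  N=1 Z=0
after  3: x0=0xaa x1=0xb9 x2=0xaa x3=0xbb x4=0xaa  N=1 Z=0
after  4: x0=0xaa x1=0xb9 x2=0x65 x3=0xbb x4=0xaa  N=0 Z=0
after  5: x0=0xaa x1=0xb9 x2=0x65 x3=0x74 x4=0xaa  N=0 Z=0
after  6: x0=0xaa x1=0xb9 x2=0x65 x3=0x74 x4=0xfe  N=1 Z=0
after  7: x0=0xa8 x1=0xb9 x2=0x65 x3=0x74 x4=0xfe  N=1 Z=0
-- IRQ taken; context saved, return-PC = 8 --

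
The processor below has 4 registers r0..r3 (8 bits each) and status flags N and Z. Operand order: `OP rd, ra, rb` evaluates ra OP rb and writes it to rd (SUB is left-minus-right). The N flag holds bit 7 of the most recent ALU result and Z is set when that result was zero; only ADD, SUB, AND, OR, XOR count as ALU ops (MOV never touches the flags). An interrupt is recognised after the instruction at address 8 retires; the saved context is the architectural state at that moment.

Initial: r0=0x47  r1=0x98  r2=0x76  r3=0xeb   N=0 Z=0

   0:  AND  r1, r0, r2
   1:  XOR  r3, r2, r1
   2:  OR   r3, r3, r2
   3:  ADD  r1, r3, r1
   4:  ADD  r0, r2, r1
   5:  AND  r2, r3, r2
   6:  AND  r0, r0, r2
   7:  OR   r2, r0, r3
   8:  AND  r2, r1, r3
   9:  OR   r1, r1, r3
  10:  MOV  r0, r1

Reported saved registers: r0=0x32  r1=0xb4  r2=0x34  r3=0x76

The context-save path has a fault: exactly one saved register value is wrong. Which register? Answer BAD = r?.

BAD = r1

after  0: r0=0x47 r1=0x46 r2=0x76 r3=0xeb  N=0 Z=0
after  1: r0=0x47 r1=0x46 r2=0x76 r3=0x30  N=0 Z=0
after  2: r0=0x47 r1=0x46 r2=0x76 r3=0x76  N=0 Z=0
after  3: r0=0x47 r1=0xbc r2=0x76 r3=0x76  N=1 Z=0
after  4: r0=0x32 r1=0xbc r2=0x76 r3=0x76  N=0 Z=0
after  5: r0=0x32 r1=0xbc r2=0x76 r3=0x76  N=0 Z=0
after  6: r0=0x32 r1=0xbc r2=0x76 r3=0x76  N=0 Z=0
after  7: r0=0x32 r1=0xbc r2=0x76 r3=0x76  N=0 Z=0
after  8: r0=0x32 r1=0xbc r2=0x34 r3=0x76  N=0 Z=0
-- IRQ taken; context saved, return-PC = 9 --
mismatch: r1: reported 0xb4 vs actual 0xbc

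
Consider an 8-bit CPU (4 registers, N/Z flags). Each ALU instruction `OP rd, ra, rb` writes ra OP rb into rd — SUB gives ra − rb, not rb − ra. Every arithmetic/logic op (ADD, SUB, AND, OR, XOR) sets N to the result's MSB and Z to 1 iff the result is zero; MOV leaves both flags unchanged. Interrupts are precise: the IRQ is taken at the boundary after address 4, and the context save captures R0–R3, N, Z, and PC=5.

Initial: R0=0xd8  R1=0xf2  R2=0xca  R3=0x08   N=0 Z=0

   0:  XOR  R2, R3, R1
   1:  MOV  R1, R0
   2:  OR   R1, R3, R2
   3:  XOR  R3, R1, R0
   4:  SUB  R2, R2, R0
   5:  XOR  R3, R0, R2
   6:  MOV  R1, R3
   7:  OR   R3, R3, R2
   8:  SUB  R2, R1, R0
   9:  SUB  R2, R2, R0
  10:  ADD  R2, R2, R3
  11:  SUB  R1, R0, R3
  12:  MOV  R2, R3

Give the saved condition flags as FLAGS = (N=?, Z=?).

FLAGS = (N=0, Z=0)

after  0: R0=0xd8 R1=0xf2 R2=0xfa R3=0x08  N=1 Z=0
after  1: R0=0xd8 R1=0xd8 R2=0xfa R3=0x08  N=1 Z=0
after  2: R0=0xd8 R1=0xfa R2=0xfa R3=0x08  N=1 Z=0
after  3: R0=0xd8 R1=0xfa R2=0xfa R3=0x22  N=0 Z=0
after  4: R0=0xd8 R1=0xfa R2=0x22 R3=0x22  N=0 Z=0
-- IRQ taken; context saved, return-PC = 5 --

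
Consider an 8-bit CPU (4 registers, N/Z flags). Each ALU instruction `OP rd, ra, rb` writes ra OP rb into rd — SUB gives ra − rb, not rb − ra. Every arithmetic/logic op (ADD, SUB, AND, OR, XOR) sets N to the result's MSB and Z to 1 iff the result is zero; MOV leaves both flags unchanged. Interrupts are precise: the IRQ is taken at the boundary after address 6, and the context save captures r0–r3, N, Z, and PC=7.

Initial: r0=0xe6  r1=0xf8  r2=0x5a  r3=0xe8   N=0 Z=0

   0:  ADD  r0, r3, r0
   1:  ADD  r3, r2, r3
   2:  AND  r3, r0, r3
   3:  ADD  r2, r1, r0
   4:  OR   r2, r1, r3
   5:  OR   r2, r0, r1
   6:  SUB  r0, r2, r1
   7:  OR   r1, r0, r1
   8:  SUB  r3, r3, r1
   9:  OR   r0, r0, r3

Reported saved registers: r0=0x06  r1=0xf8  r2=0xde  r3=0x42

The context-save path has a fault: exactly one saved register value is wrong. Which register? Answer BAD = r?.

after  0: r0=0xce r1=0xf8 r2=0x5a r3=0xe8  N=1 Z=0
after  1: r0=0xce r1=0xf8 r2=0x5a r3=0x42  N=0 Z=0
after  2: r0=0xce r1=0xf8 r2=0x5a r3=0x42  N=0 Z=0
after  3: r0=0xce r1=0xf8 r2=0xc6 r3=0x42  N=1 Z=0
after  4: r0=0xce r1=0xf8 r2=0xfa r3=0x42  N=1 Z=0
after  5: r0=0xce r1=0xf8 r2=0xfe r3=0x42  N=1 Z=0
after  6: r0=0x06 r1=0xf8 r2=0xfe r3=0x42  N=0 Z=0
-- IRQ taken; context saved, return-PC = 7 --
mismatch: r2: reported 0xde vs actual 0xfe

BAD = r2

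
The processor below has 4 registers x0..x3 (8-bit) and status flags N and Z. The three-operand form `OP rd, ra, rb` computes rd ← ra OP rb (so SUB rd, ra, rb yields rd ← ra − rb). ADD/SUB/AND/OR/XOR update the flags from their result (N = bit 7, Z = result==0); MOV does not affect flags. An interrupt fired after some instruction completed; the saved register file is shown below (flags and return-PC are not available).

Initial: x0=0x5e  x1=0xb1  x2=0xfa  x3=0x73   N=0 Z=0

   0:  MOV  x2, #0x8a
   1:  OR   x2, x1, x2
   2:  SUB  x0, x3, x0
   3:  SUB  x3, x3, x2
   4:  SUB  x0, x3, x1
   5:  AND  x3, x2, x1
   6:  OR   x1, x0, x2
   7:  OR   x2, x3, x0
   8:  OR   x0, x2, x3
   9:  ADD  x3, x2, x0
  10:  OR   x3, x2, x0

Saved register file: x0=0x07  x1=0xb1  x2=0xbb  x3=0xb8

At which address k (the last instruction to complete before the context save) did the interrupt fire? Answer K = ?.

K = 4

after  0: x0=0x5e x1=0xb1 x2=0x8a x3=0x73  N=0 Z=0
after  1: x0=0x5e x1=0xb1 x2=0xbb x3=0x73  N=1 Z=0
after  2: x0=0x15 x1=0xb1 x2=0xbb x3=0x73  N=0 Z=0
after  3: x0=0x15 x1=0xb1 x2=0xbb x3=0xb8  N=1 Z=0
after  4: x0=0x07 x1=0xb1 x2=0xbb x3=0xb8  N=0 Z=0
-- IRQ taken; context saved, return-PC = 5 --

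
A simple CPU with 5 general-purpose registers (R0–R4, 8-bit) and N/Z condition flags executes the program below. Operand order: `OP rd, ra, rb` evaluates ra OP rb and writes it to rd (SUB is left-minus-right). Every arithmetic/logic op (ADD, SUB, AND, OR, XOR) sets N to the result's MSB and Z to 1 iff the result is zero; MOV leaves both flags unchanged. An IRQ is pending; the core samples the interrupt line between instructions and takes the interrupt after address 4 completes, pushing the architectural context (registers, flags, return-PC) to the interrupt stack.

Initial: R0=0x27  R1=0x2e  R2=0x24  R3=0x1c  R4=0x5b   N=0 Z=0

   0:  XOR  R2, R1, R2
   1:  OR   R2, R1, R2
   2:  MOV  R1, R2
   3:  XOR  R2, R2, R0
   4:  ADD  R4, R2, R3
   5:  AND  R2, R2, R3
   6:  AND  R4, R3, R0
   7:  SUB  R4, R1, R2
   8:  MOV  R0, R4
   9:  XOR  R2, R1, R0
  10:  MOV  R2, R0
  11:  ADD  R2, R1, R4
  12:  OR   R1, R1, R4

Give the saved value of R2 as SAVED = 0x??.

after  0: R0=0x27 R1=0x2e R2=0x0a R3=0x1c R4=0x5b  N=0 Z=0
after  1: R0=0x27 R1=0x2e R2=0x2e R3=0x1c R4=0x5b  N=0 Z=0
after  2: R0=0x27 R1=0x2e R2=0x2e R3=0x1c R4=0x5b  N=0 Z=0
after  3: R0=0x27 R1=0x2e R2=0x09 R3=0x1c R4=0x5b  N=0 Z=0
after  4: R0=0x27 R1=0x2e R2=0x09 R3=0x1c R4=0x25  N=0 Z=0
-- IRQ taken; context saved, return-PC = 5 --

SAVED = 0x09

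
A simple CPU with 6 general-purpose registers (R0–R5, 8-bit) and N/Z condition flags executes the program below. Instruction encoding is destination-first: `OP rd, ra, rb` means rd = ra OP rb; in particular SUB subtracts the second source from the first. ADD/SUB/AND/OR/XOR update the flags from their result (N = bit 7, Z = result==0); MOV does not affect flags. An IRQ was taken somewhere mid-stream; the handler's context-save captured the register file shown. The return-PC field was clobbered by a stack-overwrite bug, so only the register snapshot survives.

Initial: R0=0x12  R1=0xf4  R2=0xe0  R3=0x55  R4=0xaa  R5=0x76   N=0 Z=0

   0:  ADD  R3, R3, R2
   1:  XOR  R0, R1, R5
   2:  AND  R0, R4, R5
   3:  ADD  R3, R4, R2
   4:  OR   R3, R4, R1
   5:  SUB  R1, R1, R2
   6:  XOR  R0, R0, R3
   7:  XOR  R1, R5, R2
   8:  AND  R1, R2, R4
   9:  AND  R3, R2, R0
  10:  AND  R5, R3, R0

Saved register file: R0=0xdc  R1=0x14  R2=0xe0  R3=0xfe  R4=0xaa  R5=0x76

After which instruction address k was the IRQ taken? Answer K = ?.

K = 6

after  0: R0=0x12 R1=0xf4 R2=0xe0 R3=0x35 R4=0xaa R5=0x76  N=0 Z=0
after  1: R0=0x82 R1=0xf4 R2=0xe0 R3=0x35 R4=0xaa R5=0x76  N=1 Z=0
after  2: R0=0x22 R1=0xf4 R2=0xe0 R3=0x35 R4=0xaa R5=0x76  N=0 Z=0
after  3: R0=0x22 R1=0xf4 R2=0xe0 R3=0x8a R4=0xaa R5=0x76  N=1 Z=0
after  4: R0=0x22 R1=0xf4 R2=0xe0 R3=0xfe R4=0xaa R5=0x76  N=1 Z=0
after  5: R0=0x22 R1=0x14 R2=0xe0 R3=0xfe R4=0xaa R5=0x76  N=0 Z=0
after  6: R0=0xdc R1=0x14 R2=0xe0 R3=0xfe R4=0xaa R5=0x76  N=1 Z=0
-- IRQ taken; context saved, return-PC = 7 --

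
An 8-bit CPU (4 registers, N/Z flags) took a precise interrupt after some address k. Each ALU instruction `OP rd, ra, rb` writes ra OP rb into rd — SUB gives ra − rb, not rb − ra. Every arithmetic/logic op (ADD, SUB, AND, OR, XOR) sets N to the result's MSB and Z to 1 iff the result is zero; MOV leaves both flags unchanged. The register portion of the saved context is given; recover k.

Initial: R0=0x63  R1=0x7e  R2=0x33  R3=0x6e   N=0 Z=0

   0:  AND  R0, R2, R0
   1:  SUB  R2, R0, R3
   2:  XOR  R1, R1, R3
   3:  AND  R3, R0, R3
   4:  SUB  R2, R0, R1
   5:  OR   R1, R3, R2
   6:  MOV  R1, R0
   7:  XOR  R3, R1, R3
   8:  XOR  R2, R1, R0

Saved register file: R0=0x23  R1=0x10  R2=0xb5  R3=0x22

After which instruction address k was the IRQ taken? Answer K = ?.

after  0: R0=0x23 R1=0x7e R2=0x33 R3=0x6e  N=0 Z=0
after  1: R0=0x23 R1=0x7e R2=0xb5 R3=0x6e  N=1 Z=0
after  2: R0=0x23 R1=0x10 R2=0xb5 R3=0x6e  N=0 Z=0
after  3: R0=0x23 R1=0x10 R2=0xb5 R3=0x22  N=0 Z=0
-- IRQ taken; context saved, return-PC = 4 --

K = 3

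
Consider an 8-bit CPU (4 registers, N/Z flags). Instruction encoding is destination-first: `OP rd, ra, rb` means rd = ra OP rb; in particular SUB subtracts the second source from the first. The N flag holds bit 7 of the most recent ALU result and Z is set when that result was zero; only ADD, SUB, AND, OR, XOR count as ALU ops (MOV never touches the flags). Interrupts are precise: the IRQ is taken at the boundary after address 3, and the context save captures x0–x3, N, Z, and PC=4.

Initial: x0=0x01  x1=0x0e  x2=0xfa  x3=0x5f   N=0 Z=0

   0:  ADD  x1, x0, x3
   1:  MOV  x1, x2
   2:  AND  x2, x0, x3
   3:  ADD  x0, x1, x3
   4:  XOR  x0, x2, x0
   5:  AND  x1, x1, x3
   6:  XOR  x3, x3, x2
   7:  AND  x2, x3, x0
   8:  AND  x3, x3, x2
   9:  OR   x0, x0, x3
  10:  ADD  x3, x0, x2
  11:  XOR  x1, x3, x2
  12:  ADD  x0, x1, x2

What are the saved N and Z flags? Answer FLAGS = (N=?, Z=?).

after  0: x0=0x01 x1=0x60 x2=0xfa x3=0x5f  N=0 Z=0
after  1: x0=0x01 x1=0xfa x2=0xfa x3=0x5f  N=0 Z=0
after  2: x0=0x01 x1=0xfa x2=0x01 x3=0x5f  N=0 Z=0
after  3: x0=0x59 x1=0xfa x2=0x01 x3=0x5f  N=0 Z=0
-- IRQ taken; context saved, return-PC = 4 --

FLAGS = (N=0, Z=0)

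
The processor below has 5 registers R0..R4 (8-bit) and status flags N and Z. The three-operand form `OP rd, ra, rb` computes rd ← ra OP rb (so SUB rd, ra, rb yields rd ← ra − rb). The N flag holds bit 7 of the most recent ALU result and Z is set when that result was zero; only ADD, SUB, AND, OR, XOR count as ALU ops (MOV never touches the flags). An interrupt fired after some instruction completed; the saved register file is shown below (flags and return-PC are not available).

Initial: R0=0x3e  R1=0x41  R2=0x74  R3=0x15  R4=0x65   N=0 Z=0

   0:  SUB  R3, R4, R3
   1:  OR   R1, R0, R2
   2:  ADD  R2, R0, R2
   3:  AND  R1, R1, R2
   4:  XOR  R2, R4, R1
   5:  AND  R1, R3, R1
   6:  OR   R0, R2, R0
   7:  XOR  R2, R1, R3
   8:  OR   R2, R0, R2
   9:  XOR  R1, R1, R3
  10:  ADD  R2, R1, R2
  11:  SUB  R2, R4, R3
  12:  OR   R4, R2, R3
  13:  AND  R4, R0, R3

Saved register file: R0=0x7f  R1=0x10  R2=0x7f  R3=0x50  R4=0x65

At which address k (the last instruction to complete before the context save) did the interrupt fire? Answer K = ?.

after  0: R0=0x3e R1=0x41 R2=0x74 R3=0x50 R4=0x65  N=0 Z=0
after  1: R0=0x3e R1=0x7e R2=0x74 R3=0x50 R4=0x65  N=0 Z=0
after  2: R0=0x3e R1=0x7e R2=0xb2 R3=0x50 R4=0x65  N=1 Z=0
after  3: R0=0x3e R1=0x32 R2=0xb2 R3=0x50 R4=0x65  N=0 Z=0
after  4: R0=0x3e R1=0x32 R2=0x57 R3=0x50 R4=0x65  N=0 Z=0
after  5: R0=0x3e R1=0x10 R2=0x57 R3=0x50 R4=0x65  N=0 Z=0
after  6: R0=0x7f R1=0x10 R2=0x57 R3=0x50 R4=0x65  N=0 Z=0
after  7: R0=0x7f R1=0x10 R2=0x40 R3=0x50 R4=0x65  N=0 Z=0
after  8: R0=0x7f R1=0x10 R2=0x7f R3=0x50 R4=0x65  N=0 Z=0
-- IRQ taken; context saved, return-PC = 9 --

K = 8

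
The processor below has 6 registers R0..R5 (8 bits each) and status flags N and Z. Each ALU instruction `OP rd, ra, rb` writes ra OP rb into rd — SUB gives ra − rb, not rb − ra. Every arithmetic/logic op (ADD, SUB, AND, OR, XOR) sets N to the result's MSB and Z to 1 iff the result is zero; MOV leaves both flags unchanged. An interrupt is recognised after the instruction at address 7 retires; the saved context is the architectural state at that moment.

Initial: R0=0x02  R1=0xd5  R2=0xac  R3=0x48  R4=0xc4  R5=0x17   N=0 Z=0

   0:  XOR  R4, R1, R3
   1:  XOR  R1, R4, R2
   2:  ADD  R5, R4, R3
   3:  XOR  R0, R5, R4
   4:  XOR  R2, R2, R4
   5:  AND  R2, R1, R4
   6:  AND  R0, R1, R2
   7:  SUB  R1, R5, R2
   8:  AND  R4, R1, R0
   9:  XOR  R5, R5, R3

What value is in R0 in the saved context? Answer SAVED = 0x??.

SAVED = 0x11

after  0: R0=0x02 R1=0xd5 R2=0xac R3=0x48 R4=0x9d R5=0x17  N=1 Z=0
after  1: R0=0x02 R1=0x31 R2=0xac R3=0x48 R4=0x9d R5=0x17  N=0 Z=0
after  2: R0=0x02 R1=0x31 R2=0xac R3=0x48 R4=0x9d R5=0xe5  N=1 Z=0
after  3: R0=0x78 R1=0x31 R2=0xac R3=0x48 R4=0x9d R5=0xe5  N=0 Z=0
after  4: R0=0x78 R1=0x31 R2=0x31 R3=0x48 R4=0x9d R5=0xe5  N=0 Z=0
after  5: R0=0x78 R1=0x31 R2=0x11 R3=0x48 R4=0x9d R5=0xe5  N=0 Z=0
after  6: R0=0x11 R1=0x31 R2=0x11 R3=0x48 R4=0x9d R5=0xe5  N=0 Z=0
after  7: R0=0x11 R1=0xd4 R2=0x11 R3=0x48 R4=0x9d R5=0xe5  N=1 Z=0
-- IRQ taken; context saved, return-PC = 8 --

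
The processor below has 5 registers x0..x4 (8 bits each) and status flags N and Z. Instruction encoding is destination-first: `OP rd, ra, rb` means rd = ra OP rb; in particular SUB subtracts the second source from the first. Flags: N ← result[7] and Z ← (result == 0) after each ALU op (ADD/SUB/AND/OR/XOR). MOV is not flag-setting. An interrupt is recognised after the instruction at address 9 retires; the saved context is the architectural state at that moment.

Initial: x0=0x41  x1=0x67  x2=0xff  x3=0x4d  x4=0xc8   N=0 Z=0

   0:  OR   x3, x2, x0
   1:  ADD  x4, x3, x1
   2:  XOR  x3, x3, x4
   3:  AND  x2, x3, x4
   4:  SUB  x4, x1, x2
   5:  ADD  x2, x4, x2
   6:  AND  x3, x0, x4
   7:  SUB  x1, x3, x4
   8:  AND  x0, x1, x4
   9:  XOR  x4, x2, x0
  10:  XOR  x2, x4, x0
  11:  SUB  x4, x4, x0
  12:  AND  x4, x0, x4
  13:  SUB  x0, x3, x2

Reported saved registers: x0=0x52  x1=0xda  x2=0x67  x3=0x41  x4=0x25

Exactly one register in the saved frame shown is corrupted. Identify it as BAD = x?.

BAD = x0

after  0: x0=0x41 x1=0x67 x2=0xff x3=0xff x4=0xc8  N=1 Z=0
after  1: x0=0x41 x1=0x67 x2=0xff x3=0xff x4=0x66  N=0 Z=0
after  2: x0=0x41 x1=0x67 x2=0xff x3=0x99 x4=0x66  N=1 Z=0
after  3: x0=0x41 x1=0x67 x2=0x00 x3=0x99 x4=0x66  N=0 Z=1
after  4: x0=0x41 x1=0x67 x2=0x00 x3=0x99 x4=0x67  N=0 Z=0
after  5: x0=0x41 x1=0x67 x2=0x67 x3=0x99 x4=0x67  N=0 Z=0
after  6: x0=0x41 x1=0x67 x2=0x67 x3=0x41 x4=0x67  N=0 Z=0
after  7: x0=0x41 x1=0xda x2=0x67 x3=0x41 x4=0x67  N=1 Z=0
after  8: x0=0x42 x1=0xda x2=0x67 x3=0x41 x4=0x67  N=0 Z=0
after  9: x0=0x42 x1=0xda x2=0x67 x3=0x41 x4=0x25  N=0 Z=0
-- IRQ taken; context saved, return-PC = 10 --
mismatch: x0: reported 0x52 vs actual 0x42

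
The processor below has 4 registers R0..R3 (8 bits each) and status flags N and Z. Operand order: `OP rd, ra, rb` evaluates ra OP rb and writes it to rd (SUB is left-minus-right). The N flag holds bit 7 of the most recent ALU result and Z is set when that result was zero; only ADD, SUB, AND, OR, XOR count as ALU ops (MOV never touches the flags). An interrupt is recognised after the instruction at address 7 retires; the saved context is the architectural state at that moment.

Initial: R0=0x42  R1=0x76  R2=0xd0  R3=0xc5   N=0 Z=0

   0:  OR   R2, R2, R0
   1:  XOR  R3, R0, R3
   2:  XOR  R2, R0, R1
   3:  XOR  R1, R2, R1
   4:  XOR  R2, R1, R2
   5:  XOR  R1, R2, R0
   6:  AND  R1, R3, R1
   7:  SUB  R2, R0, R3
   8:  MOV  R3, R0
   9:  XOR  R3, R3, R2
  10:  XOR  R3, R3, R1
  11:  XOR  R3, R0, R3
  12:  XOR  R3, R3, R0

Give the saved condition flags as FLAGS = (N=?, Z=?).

FLAGS = (N=1, Z=0)

after  0: R0=0x42 R1=0x76 R2=0xd2 R3=0xc5  N=1 Z=0
after  1: R0=0x42 R1=0x76 R2=0xd2 R3=0x87  N=1 Z=0
after  2: R0=0x42 R1=0x76 R2=0x34 R3=0x87  N=0 Z=0
after  3: R0=0x42 R1=0x42 R2=0x34 R3=0x87  N=0 Z=0
after  4: R0=0x42 R1=0x42 R2=0x76 R3=0x87  N=0 Z=0
after  5: R0=0x42 R1=0x34 R2=0x76 R3=0x87  N=0 Z=0
after  6: R0=0x42 R1=0x04 R2=0x76 R3=0x87  N=0 Z=0
after  7: R0=0x42 R1=0x04 R2=0xbb R3=0x87  N=1 Z=0
-- IRQ taken; context saved, return-PC = 8 --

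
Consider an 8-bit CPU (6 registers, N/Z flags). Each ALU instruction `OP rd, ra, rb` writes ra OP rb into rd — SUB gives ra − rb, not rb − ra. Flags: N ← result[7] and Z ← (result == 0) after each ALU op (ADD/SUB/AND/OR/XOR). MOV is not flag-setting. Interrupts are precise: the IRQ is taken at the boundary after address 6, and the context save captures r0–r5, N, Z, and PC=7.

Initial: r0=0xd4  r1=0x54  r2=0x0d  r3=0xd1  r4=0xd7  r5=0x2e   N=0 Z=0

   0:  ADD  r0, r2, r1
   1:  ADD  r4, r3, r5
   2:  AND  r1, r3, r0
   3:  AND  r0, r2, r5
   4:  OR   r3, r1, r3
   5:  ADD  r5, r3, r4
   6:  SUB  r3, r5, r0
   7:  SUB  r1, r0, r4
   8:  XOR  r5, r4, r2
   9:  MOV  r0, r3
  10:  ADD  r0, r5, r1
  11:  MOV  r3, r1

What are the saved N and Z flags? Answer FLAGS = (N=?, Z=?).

after  0: r0=0x61 r1=0x54 r2=0x0d r3=0xd1 r4=0xd7 r5=0x2e  N=0 Z=0
after  1: r0=0x61 r1=0x54 r2=0x0d r3=0xd1 r4=0xff r5=0x2e  N=1 Z=0
after  2: r0=0x61 r1=0x41 r2=0x0d r3=0xd1 r4=0xff r5=0x2e  N=0 Z=0
after  3: r0=0x0c r1=0x41 r2=0x0d r3=0xd1 r4=0xff r5=0x2e  N=0 Z=0
after  4: r0=0x0c r1=0x41 r2=0x0d r3=0xd1 r4=0xff r5=0x2e  N=1 Z=0
after  5: r0=0x0c r1=0x41 r2=0x0d r3=0xd1 r4=0xff r5=0xd0  N=1 Z=0
after  6: r0=0x0c r1=0x41 r2=0x0d r3=0xc4 r4=0xff r5=0xd0  N=1 Z=0
-- IRQ taken; context saved, return-PC = 7 --

FLAGS = (N=1, Z=0)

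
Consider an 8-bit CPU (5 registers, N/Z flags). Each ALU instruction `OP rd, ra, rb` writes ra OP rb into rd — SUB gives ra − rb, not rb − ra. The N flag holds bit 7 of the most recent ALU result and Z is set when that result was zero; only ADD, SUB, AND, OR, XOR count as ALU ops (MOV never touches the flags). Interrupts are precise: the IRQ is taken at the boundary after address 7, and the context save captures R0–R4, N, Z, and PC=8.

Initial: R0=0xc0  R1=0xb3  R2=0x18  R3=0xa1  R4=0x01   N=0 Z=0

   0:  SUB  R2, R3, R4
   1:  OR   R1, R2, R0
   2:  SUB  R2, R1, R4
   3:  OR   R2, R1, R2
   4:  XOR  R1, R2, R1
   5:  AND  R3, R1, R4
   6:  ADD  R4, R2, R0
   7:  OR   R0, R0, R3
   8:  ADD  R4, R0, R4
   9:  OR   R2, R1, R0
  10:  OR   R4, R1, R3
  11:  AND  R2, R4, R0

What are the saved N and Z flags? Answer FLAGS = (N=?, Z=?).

FLAGS = (N=1, Z=0)

after  0: R0=0xc0 R1=0xb3 R2=0xa0 R3=0xa1 R4=0x01  N=1 Z=0
after  1: R0=0xc0 R1=0xe0 R2=0xa0 R3=0xa1 R4=0x01  N=1 Z=0
after  2: R0=0xc0 R1=0xe0 R2=0xdf R3=0xa1 R4=0x01  N=1 Z=0
after  3: R0=0xc0 R1=0xe0 R2=0xff R3=0xa1 R4=0x01  N=1 Z=0
after  4: R0=0xc0 R1=0x1f R2=0xff R3=0xa1 R4=0x01  N=0 Z=0
after  5: R0=0xc0 R1=0x1f R2=0xff R3=0x01 R4=0x01  N=0 Z=0
after  6: R0=0xc0 R1=0x1f R2=0xff R3=0x01 R4=0xbf  N=1 Z=0
after  7: R0=0xc1 R1=0x1f R2=0xff R3=0x01 R4=0xbf  N=1 Z=0
-- IRQ taken; context saved, return-PC = 8 --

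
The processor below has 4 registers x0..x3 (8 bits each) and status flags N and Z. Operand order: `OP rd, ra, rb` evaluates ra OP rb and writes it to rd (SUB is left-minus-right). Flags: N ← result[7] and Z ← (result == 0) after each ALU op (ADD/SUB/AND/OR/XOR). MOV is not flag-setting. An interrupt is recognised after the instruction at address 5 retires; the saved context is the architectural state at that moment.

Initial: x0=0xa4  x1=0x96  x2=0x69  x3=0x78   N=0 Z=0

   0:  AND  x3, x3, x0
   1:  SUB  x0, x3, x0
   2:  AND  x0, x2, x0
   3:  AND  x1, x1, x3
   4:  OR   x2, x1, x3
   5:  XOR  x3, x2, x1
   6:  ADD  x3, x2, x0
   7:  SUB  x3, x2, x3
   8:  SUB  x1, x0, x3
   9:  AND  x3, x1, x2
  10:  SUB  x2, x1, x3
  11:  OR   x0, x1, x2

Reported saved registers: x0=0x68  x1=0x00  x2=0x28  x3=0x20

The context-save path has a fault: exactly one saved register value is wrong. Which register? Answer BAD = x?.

BAD = x2

after  0: x0=0xa4 x1=0x96 x2=0x69 x3=0x20  N=0 Z=0
after  1: x0=0x7c x1=0x96 x2=0x69 x3=0x20  N=0 Z=0
after  2: x0=0x68 x1=0x96 x2=0x69 x3=0x20  N=0 Z=0
after  3: x0=0x68 x1=0x00 x2=0x69 x3=0x20  N=0 Z=1
after  4: x0=0x68 x1=0x00 x2=0x20 x3=0x20  N=0 Z=0
after  5: x0=0x68 x1=0x00 x2=0x20 x3=0x20  N=0 Z=0
-- IRQ taken; context saved, return-PC = 6 --
mismatch: x2: reported 0x28 vs actual 0x20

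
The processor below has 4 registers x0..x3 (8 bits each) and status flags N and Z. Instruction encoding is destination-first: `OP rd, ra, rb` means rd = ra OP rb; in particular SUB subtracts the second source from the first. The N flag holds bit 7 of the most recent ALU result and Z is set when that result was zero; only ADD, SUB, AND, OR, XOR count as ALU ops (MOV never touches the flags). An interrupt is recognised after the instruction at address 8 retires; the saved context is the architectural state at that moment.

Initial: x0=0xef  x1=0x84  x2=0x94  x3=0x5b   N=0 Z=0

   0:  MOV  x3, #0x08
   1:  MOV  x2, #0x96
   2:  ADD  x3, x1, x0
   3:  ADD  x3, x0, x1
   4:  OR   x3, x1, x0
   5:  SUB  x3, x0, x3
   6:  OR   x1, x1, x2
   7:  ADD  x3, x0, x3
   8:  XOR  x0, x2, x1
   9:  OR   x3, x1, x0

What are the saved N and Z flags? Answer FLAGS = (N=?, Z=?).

FLAGS = (N=0, Z=1)

after  0: x0=0xef x1=0x84 x2=0x94 x3=0x08  N=0 Z=0
after  1: x0=0xef x1=0x84 x2=0x96 x3=0x08  N=0 Z=0
after  2: x0=0xef x1=0x84 x2=0x96 x3=0x73  N=0 Z=0
after  3: x0=0xef x1=0x84 x2=0x96 x3=0x73  N=0 Z=0
after  4: x0=0xef x1=0x84 x2=0x96 x3=0xef  N=1 Z=0
after  5: x0=0xef x1=0x84 x2=0x96 x3=0x00  N=0 Z=1
after  6: x0=0xef x1=0x96 x2=0x96 x3=0x00  N=1 Z=0
after  7: x0=0xef x1=0x96 x2=0x96 x3=0xef  N=1 Z=0
after  8: x0=0x00 x1=0x96 x2=0x96 x3=0xef  N=0 Z=1
-- IRQ taken; context saved, return-PC = 9 --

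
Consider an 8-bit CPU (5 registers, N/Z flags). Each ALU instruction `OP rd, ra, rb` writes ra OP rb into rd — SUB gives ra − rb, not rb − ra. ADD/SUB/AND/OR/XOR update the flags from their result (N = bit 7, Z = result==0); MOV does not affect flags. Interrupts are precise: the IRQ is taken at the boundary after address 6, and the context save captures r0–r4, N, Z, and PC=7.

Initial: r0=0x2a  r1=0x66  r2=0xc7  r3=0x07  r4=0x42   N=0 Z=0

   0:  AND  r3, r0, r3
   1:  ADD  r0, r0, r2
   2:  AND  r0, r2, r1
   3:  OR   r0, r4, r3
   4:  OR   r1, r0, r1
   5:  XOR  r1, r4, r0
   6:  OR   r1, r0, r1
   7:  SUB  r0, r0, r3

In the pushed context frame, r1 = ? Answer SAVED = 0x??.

after  0: r0=0x2a r1=0x66 r2=0xc7 r3=0x02 r4=0x42  N=0 Z=0
after  1: r0=0xf1 r1=0x66 r2=0xc7 r3=0x02 r4=0x42  N=1 Z=0
after  2: r0=0x46 r1=0x66 r2=0xc7 r3=0x02 r4=0x42  N=0 Z=0
after  3: r0=0x42 r1=0x66 r2=0xc7 r3=0x02 r4=0x42  N=0 Z=0
after  4: r0=0x42 r1=0x66 r2=0xc7 r3=0x02 r4=0x42  N=0 Z=0
after  5: r0=0x42 r1=0x00 r2=0xc7 r3=0x02 r4=0x42  N=0 Z=1
after  6: r0=0x42 r1=0x42 r2=0xc7 r3=0x02 r4=0x42  N=0 Z=0
-- IRQ taken; context saved, return-PC = 7 --

SAVED = 0x42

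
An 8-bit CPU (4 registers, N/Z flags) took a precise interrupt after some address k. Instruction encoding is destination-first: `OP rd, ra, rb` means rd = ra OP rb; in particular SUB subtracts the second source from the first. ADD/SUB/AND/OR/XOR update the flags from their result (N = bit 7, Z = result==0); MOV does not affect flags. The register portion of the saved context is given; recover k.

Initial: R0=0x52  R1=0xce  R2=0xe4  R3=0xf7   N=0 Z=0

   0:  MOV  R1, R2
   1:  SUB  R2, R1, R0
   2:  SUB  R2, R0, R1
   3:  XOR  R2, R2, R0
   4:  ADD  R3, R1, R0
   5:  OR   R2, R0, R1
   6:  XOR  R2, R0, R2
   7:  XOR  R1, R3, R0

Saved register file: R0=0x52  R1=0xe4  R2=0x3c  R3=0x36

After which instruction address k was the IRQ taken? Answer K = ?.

K = 4

after  0: R0=0x52 R1=0xe4 R2=0xe4 R3=0xf7  N=0 Z=0
after  1: R0=0x52 R1=0xe4 R2=0x92 R3=0xf7  N=1 Z=0
after  2: R0=0x52 R1=0xe4 R2=0x6e R3=0xf7  N=0 Z=0
after  3: R0=0x52 R1=0xe4 R2=0x3c R3=0xf7  N=0 Z=0
after  4: R0=0x52 R1=0xe4 R2=0x3c R3=0x36  N=0 Z=0
-- IRQ taken; context saved, return-PC = 5 --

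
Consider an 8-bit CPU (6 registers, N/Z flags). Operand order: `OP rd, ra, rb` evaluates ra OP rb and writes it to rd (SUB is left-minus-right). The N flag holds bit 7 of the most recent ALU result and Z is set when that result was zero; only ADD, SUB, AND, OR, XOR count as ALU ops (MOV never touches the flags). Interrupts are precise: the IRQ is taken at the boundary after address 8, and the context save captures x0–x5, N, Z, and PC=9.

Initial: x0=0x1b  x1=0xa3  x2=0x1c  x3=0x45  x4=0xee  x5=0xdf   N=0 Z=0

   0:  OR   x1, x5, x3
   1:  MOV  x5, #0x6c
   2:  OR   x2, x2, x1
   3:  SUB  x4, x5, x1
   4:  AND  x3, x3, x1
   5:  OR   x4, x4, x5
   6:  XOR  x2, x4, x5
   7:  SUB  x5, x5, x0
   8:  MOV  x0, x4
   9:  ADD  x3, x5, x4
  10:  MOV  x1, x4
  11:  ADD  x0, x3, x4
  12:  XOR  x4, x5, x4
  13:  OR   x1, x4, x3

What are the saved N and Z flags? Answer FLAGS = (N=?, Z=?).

after  0: x0=0x1b x1=0xdf x2=0x1c x3=0x45 x4=0xee x5=0xdf  N=1 Z=0
after  1: x0=0x1b x1=0xdf x2=0x1c x3=0x45 x4=0xee x5=0x6c  N=1 Z=0
after  2: x0=0x1b x1=0xdf x2=0xdf x3=0x45 x4=0xee x5=0x6c  N=1 Z=0
after  3: x0=0x1b x1=0xdf x2=0xdf x3=0x45 x4=0x8d x5=0x6c  N=1 Z=0
after  4: x0=0x1b x1=0xdf x2=0xdf x3=0x45 x4=0x8d x5=0x6c  N=0 Z=0
after  5: x0=0x1b x1=0xdf x2=0xdf x3=0x45 x4=0xed x5=0x6c  N=1 Z=0
after  6: x0=0x1b x1=0xdf x2=0x81 x3=0x45 x4=0xed x5=0x6c  N=1 Z=0
after  7: x0=0x1b x1=0xdf x2=0x81 x3=0x45 x4=0xed x5=0x51  N=0 Z=0
after  8: x0=0xed x1=0xdf x2=0x81 x3=0x45 x4=0xed x5=0x51  N=0 Z=0
-- IRQ taken; context saved, return-PC = 9 --

FLAGS = (N=0, Z=0)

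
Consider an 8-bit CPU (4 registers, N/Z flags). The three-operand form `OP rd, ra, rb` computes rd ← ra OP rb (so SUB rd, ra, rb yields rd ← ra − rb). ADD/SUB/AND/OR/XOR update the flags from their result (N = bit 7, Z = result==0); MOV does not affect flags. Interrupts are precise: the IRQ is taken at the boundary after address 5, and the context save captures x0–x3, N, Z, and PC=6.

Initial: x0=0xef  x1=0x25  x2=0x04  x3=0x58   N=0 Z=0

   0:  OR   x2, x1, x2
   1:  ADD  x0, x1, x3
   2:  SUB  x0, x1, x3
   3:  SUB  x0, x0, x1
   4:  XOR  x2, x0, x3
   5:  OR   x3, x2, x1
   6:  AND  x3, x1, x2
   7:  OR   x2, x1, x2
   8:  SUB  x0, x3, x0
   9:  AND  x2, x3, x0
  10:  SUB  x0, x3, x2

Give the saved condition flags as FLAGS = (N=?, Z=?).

after  0: x0=0xef x1=0x25 x2=0x25 x3=0x58  N=0 Z=0
after  1: x0=0x7d x1=0x25 x2=0x25 x3=0x58  N=0 Z=0
after  2: x0=0xcd x1=0x25 x2=0x25 x3=0x58  N=1 Z=0
after  3: x0=0xa8 x1=0x25 x2=0x25 x3=0x58  N=1 Z=0
after  4: x0=0xa8 x1=0x25 x2=0xf0 x3=0x58  N=1 Z=0
after  5: x0=0xa8 x1=0x25 x2=0xf0 x3=0xf5  N=1 Z=0
-- IRQ taken; context saved, return-PC = 6 --

FLAGS = (N=1, Z=0)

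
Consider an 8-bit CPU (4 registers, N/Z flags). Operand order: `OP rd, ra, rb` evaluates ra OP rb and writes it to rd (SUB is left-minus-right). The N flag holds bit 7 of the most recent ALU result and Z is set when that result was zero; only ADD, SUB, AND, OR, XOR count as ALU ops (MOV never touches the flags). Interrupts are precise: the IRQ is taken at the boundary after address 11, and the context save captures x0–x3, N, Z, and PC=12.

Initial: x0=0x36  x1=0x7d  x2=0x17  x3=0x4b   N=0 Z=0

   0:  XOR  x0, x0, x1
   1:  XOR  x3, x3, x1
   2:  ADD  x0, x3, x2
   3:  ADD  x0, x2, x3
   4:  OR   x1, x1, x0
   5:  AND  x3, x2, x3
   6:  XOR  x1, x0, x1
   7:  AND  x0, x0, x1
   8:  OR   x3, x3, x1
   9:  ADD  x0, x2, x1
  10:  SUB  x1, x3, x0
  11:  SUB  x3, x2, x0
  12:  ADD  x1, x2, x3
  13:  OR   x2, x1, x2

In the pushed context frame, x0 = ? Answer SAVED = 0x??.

SAVED = 0x47

after  0: x0=0x4b x1=0x7d x2=0x17 x3=0x4b  N=0 Z=0
after  1: x0=0x4b x1=0x7d x2=0x17 x3=0x36  N=0 Z=0
after  2: x0=0x4d x1=0x7d x2=0x17 x3=0x36  N=0 Z=0
after  3: x0=0x4d x1=0x7d x2=0x17 x3=0x36  N=0 Z=0
after  4: x0=0x4d x1=0x7d x2=0x17 x3=0x36  N=0 Z=0
after  5: x0=0x4d x1=0x7d x2=0x17 x3=0x16  N=0 Z=0
after  6: x0=0x4d x1=0x30 x2=0x17 x3=0x16  N=0 Z=0
after  7: x0=0x00 x1=0x30 x2=0x17 x3=0x16  N=0 Z=1
after  8: x0=0x00 x1=0x30 x2=0x17 x3=0x36  N=0 Z=0
after  9: x0=0x47 x1=0x30 x2=0x17 x3=0x36  N=0 Z=0
after 10: x0=0x47 x1=0xef x2=0x17 x3=0x36  N=1 Z=0
after 11: x0=0x47 x1=0xef x2=0x17 x3=0xd0  N=1 Z=0
-- IRQ taken; context saved, return-PC = 12 --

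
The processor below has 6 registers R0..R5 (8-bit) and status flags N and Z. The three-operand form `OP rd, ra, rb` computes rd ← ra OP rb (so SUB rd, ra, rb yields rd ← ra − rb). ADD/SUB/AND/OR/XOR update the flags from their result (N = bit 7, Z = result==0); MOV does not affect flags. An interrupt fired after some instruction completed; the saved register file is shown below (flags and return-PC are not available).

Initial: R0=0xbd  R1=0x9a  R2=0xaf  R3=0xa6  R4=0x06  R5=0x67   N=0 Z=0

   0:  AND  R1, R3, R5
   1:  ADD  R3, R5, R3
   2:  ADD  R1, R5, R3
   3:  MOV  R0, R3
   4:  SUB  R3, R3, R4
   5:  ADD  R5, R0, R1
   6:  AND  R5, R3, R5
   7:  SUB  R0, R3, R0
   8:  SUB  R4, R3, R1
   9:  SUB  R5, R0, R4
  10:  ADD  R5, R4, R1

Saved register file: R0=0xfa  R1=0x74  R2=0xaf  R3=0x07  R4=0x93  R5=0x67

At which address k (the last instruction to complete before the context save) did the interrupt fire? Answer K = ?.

after  0: R0=0xbd R1=0x26 R2=0xaf R3=0xa6 R4=0x06 R5=0x67  N=0 Z=0
after  1: R0=0xbd R1=0x26 R2=0xaf R3=0x0d R4=0x06 R5=0x67  N=0 Z=0
after  2: R0=0xbd R1=0x74 R2=0xaf R3=0x0d R4=0x06 R5=0x67  N=0 Z=0
after  3: R0=0x0d R1=0x74 R2=0xaf R3=0x0d R4=0x06 R5=0x67  N=0 Z=0
after  4: R0=0x0d R1=0x74 R2=0xaf R3=0x07 R4=0x06 R5=0x67  N=0 Z=0
after  5: R0=0x0d R1=0x74 R2=0xaf R3=0x07 R4=0x06 R5=0x81  N=1 Z=0
after  6: R0=0x0d R1=0x74 R2=0xaf R3=0x07 R4=0x06 R5=0x01  N=0 Z=0
after  7: R0=0xfa R1=0x74 R2=0xaf R3=0x07 R4=0x06 R5=0x01  N=1 Z=0
after  8: R0=0xfa R1=0x74 R2=0xaf R3=0x07 R4=0x93 R5=0x01  N=1 Z=0
after  9: R0=0xfa R1=0x74 R2=0xaf R3=0x07 R4=0x93 R5=0x67  N=0 Z=0
-- IRQ taken; context saved, return-PC = 10 --

K = 9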